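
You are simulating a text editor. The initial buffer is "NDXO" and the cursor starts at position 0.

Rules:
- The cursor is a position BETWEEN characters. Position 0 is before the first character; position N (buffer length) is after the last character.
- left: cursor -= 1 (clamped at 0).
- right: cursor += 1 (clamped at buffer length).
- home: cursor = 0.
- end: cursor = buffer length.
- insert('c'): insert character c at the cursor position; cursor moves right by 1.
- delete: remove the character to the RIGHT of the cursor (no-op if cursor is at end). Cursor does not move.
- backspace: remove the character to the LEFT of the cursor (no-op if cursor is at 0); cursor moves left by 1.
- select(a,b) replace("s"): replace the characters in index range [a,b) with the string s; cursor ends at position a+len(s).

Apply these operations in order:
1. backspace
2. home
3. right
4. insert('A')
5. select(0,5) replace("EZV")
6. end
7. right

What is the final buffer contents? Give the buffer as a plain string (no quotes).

After op 1 (backspace): buf='NDXO' cursor=0
After op 2 (home): buf='NDXO' cursor=0
After op 3 (right): buf='NDXO' cursor=1
After op 4 (insert('A')): buf='NADXO' cursor=2
After op 5 (select(0,5) replace("EZV")): buf='EZV' cursor=3
After op 6 (end): buf='EZV' cursor=3
After op 7 (right): buf='EZV' cursor=3

Answer: EZV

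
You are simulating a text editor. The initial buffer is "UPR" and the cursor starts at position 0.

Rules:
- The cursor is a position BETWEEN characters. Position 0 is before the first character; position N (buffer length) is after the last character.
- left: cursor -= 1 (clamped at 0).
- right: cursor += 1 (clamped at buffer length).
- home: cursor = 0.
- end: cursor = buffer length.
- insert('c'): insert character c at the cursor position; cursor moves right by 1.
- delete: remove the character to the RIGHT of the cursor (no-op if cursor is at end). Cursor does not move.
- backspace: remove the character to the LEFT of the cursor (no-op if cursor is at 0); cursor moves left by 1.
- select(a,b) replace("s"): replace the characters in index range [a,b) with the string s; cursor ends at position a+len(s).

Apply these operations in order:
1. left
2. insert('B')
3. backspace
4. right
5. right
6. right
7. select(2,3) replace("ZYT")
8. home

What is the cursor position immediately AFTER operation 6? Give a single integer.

Answer: 3

Derivation:
After op 1 (left): buf='UPR' cursor=0
After op 2 (insert('B')): buf='BUPR' cursor=1
After op 3 (backspace): buf='UPR' cursor=0
After op 4 (right): buf='UPR' cursor=1
After op 5 (right): buf='UPR' cursor=2
After op 6 (right): buf='UPR' cursor=3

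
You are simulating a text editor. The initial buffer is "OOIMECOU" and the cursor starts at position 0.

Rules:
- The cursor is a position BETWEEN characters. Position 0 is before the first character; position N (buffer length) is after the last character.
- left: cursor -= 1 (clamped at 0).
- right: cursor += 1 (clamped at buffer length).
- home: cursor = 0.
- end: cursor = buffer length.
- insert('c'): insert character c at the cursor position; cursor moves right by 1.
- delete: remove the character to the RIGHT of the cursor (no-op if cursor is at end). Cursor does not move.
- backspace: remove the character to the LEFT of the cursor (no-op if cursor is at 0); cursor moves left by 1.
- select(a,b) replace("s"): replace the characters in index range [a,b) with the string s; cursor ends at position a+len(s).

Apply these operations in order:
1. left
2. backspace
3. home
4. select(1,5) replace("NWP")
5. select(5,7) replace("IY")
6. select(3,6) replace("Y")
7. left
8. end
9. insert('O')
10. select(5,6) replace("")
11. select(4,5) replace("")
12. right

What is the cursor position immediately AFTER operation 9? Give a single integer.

After op 1 (left): buf='OOIMECOU' cursor=0
After op 2 (backspace): buf='OOIMECOU' cursor=0
After op 3 (home): buf='OOIMECOU' cursor=0
After op 4 (select(1,5) replace("NWP")): buf='ONWPCOU' cursor=4
After op 5 (select(5,7) replace("IY")): buf='ONWPCIY' cursor=7
After op 6 (select(3,6) replace("Y")): buf='ONWYY' cursor=4
After op 7 (left): buf='ONWYY' cursor=3
After op 8 (end): buf='ONWYY' cursor=5
After op 9 (insert('O')): buf='ONWYYO' cursor=6

Answer: 6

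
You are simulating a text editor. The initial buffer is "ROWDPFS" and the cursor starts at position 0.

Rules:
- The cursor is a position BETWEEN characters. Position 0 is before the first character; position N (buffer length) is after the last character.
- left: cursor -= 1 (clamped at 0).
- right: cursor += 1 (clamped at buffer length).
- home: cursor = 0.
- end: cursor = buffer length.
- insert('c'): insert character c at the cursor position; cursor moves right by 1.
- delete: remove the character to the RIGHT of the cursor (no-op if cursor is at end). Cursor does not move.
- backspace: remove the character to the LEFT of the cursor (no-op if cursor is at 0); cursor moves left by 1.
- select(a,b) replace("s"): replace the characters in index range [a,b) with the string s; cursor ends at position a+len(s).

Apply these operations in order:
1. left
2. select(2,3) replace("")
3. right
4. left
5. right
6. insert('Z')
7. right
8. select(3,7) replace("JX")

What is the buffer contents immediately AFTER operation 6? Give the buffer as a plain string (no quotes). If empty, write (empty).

After op 1 (left): buf='ROWDPFS' cursor=0
After op 2 (select(2,3) replace("")): buf='RODPFS' cursor=2
After op 3 (right): buf='RODPFS' cursor=3
After op 4 (left): buf='RODPFS' cursor=2
After op 5 (right): buf='RODPFS' cursor=3
After op 6 (insert('Z')): buf='RODZPFS' cursor=4

Answer: RODZPFS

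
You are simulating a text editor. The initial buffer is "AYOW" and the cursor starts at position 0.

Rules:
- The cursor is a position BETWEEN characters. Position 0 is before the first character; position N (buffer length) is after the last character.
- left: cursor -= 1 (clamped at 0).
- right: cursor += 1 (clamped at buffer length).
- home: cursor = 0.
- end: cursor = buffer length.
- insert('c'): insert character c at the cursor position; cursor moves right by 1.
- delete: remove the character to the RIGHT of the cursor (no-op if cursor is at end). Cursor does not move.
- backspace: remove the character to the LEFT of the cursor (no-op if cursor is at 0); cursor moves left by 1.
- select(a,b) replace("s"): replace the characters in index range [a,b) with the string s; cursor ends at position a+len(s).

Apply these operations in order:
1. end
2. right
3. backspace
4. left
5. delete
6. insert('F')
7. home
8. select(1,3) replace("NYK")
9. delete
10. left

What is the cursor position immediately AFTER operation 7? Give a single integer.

Answer: 0

Derivation:
After op 1 (end): buf='AYOW' cursor=4
After op 2 (right): buf='AYOW' cursor=4
After op 3 (backspace): buf='AYO' cursor=3
After op 4 (left): buf='AYO' cursor=2
After op 5 (delete): buf='AY' cursor=2
After op 6 (insert('F')): buf='AYF' cursor=3
After op 7 (home): buf='AYF' cursor=0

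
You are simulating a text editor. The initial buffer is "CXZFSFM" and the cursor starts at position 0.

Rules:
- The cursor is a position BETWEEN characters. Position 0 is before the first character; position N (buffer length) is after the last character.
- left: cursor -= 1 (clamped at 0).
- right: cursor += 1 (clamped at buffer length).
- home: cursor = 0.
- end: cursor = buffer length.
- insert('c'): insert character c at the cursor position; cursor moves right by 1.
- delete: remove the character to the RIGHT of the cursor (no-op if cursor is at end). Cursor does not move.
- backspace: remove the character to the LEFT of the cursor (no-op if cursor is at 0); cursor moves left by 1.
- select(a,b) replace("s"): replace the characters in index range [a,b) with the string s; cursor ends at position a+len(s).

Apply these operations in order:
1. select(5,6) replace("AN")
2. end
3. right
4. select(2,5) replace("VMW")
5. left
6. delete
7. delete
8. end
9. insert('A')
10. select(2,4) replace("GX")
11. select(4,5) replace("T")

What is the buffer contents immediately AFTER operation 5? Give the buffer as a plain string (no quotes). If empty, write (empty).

Answer: CXVMWANM

Derivation:
After op 1 (select(5,6) replace("AN")): buf='CXZFSANM' cursor=7
After op 2 (end): buf='CXZFSANM' cursor=8
After op 3 (right): buf='CXZFSANM' cursor=8
After op 4 (select(2,5) replace("VMW")): buf='CXVMWANM' cursor=5
After op 5 (left): buf='CXVMWANM' cursor=4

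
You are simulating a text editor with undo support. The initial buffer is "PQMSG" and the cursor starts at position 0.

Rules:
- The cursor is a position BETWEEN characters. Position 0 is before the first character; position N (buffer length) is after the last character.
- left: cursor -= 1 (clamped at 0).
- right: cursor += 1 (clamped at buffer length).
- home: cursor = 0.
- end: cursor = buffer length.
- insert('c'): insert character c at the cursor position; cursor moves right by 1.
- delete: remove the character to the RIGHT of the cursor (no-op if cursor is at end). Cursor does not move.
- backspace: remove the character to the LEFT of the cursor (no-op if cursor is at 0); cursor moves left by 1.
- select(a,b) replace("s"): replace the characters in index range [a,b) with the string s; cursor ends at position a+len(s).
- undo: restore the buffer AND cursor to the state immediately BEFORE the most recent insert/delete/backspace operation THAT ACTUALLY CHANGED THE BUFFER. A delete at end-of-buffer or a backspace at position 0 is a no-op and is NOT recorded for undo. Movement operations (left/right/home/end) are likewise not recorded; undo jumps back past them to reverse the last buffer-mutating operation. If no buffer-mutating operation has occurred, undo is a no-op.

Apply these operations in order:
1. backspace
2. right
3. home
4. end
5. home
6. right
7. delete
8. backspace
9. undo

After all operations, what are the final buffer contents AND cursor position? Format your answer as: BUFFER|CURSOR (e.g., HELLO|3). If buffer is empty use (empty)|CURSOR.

Answer: PMSG|1

Derivation:
After op 1 (backspace): buf='PQMSG' cursor=0
After op 2 (right): buf='PQMSG' cursor=1
After op 3 (home): buf='PQMSG' cursor=0
After op 4 (end): buf='PQMSG' cursor=5
After op 5 (home): buf='PQMSG' cursor=0
After op 6 (right): buf='PQMSG' cursor=1
After op 7 (delete): buf='PMSG' cursor=1
After op 8 (backspace): buf='MSG' cursor=0
After op 9 (undo): buf='PMSG' cursor=1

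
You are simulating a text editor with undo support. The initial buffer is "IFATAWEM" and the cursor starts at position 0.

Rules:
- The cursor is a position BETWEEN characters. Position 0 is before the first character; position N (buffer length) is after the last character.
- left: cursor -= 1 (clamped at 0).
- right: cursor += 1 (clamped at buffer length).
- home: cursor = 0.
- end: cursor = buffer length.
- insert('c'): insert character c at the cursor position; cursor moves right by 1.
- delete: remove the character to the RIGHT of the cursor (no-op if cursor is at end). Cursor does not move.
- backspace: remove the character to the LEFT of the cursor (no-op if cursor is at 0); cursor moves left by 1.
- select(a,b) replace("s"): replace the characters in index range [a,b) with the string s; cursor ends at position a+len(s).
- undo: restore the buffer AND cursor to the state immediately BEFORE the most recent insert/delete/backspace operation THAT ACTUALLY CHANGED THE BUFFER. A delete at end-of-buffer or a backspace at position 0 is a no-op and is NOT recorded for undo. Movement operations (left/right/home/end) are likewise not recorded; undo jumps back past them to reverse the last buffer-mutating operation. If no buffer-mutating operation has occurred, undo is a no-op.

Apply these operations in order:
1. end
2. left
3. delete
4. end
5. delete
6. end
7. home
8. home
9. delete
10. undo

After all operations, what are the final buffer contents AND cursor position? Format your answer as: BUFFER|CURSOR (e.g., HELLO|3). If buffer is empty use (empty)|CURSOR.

Answer: IFATAWE|0

Derivation:
After op 1 (end): buf='IFATAWEM' cursor=8
After op 2 (left): buf='IFATAWEM' cursor=7
After op 3 (delete): buf='IFATAWE' cursor=7
After op 4 (end): buf='IFATAWE' cursor=7
After op 5 (delete): buf='IFATAWE' cursor=7
After op 6 (end): buf='IFATAWE' cursor=7
After op 7 (home): buf='IFATAWE' cursor=0
After op 8 (home): buf='IFATAWE' cursor=0
After op 9 (delete): buf='FATAWE' cursor=0
After op 10 (undo): buf='IFATAWE' cursor=0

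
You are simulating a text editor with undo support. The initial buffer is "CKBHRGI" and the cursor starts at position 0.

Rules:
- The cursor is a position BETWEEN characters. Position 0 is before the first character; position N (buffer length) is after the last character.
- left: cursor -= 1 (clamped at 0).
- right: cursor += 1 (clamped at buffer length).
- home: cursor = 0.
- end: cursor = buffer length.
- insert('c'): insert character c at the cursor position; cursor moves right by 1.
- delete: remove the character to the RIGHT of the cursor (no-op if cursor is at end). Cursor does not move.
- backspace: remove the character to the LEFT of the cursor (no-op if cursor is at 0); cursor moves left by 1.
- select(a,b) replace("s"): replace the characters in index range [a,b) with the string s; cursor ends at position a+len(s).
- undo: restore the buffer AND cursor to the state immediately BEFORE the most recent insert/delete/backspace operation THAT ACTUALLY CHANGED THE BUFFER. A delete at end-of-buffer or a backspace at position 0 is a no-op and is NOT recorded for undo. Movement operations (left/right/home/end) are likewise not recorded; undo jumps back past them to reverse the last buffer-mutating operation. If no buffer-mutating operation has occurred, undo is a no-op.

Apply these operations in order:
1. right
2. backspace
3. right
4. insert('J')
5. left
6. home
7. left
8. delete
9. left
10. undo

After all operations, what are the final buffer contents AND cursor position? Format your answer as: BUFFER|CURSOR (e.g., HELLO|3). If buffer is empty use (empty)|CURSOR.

After op 1 (right): buf='CKBHRGI' cursor=1
After op 2 (backspace): buf='KBHRGI' cursor=0
After op 3 (right): buf='KBHRGI' cursor=1
After op 4 (insert('J')): buf='KJBHRGI' cursor=2
After op 5 (left): buf='KJBHRGI' cursor=1
After op 6 (home): buf='KJBHRGI' cursor=0
After op 7 (left): buf='KJBHRGI' cursor=0
After op 8 (delete): buf='JBHRGI' cursor=0
After op 9 (left): buf='JBHRGI' cursor=0
After op 10 (undo): buf='KJBHRGI' cursor=0

Answer: KJBHRGI|0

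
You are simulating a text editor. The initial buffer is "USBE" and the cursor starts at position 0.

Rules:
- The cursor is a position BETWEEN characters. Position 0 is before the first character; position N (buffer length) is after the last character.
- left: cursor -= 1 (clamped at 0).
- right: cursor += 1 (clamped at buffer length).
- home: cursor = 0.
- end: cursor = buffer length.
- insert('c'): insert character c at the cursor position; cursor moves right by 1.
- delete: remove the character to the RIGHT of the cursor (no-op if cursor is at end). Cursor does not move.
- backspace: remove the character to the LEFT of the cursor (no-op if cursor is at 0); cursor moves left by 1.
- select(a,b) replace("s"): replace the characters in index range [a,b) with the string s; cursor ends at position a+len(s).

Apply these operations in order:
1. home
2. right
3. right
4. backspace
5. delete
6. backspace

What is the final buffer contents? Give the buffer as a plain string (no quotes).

Answer: E

Derivation:
After op 1 (home): buf='USBE' cursor=0
After op 2 (right): buf='USBE' cursor=1
After op 3 (right): buf='USBE' cursor=2
After op 4 (backspace): buf='UBE' cursor=1
After op 5 (delete): buf='UE' cursor=1
After op 6 (backspace): buf='E' cursor=0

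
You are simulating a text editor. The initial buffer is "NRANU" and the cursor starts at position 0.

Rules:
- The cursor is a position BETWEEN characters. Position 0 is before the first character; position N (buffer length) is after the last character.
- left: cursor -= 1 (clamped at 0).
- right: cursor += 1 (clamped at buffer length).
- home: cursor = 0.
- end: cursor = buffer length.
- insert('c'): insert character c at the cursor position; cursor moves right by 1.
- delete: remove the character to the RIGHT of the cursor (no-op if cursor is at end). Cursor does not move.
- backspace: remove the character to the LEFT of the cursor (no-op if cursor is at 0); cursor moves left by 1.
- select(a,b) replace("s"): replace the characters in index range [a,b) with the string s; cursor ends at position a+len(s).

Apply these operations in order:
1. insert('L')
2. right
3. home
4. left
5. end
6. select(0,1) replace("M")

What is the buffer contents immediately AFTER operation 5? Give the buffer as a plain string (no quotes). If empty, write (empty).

After op 1 (insert('L')): buf='LNRANU' cursor=1
After op 2 (right): buf='LNRANU' cursor=2
After op 3 (home): buf='LNRANU' cursor=0
After op 4 (left): buf='LNRANU' cursor=0
After op 5 (end): buf='LNRANU' cursor=6

Answer: LNRANU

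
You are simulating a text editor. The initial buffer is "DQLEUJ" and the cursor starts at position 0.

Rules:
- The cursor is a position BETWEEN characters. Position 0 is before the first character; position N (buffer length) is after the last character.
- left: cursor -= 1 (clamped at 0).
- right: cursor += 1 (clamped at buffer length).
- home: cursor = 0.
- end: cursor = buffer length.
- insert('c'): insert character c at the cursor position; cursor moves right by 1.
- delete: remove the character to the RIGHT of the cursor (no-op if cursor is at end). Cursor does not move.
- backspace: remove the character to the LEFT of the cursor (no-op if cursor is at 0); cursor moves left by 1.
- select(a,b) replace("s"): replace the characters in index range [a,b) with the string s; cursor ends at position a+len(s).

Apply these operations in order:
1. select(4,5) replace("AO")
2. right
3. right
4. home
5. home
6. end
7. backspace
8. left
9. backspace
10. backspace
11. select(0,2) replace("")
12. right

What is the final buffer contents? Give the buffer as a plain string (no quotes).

After op 1 (select(4,5) replace("AO")): buf='DQLEAOJ' cursor=6
After op 2 (right): buf='DQLEAOJ' cursor=7
After op 3 (right): buf='DQLEAOJ' cursor=7
After op 4 (home): buf='DQLEAOJ' cursor=0
After op 5 (home): buf='DQLEAOJ' cursor=0
After op 6 (end): buf='DQLEAOJ' cursor=7
After op 7 (backspace): buf='DQLEAO' cursor=6
After op 8 (left): buf='DQLEAO' cursor=5
After op 9 (backspace): buf='DQLEO' cursor=4
After op 10 (backspace): buf='DQLO' cursor=3
After op 11 (select(0,2) replace("")): buf='LO' cursor=0
After op 12 (right): buf='LO' cursor=1

Answer: LO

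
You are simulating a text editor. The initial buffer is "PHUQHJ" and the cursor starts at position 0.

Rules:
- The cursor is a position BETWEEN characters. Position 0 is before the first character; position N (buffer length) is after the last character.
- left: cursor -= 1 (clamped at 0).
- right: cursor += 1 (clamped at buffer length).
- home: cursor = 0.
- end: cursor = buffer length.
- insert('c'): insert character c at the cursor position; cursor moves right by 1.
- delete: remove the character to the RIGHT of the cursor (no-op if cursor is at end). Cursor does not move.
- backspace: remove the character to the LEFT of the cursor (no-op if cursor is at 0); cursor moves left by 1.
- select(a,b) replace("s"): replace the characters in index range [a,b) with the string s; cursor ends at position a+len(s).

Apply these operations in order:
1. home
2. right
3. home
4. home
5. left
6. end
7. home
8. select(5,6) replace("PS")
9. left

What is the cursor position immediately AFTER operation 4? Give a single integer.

After op 1 (home): buf='PHUQHJ' cursor=0
After op 2 (right): buf='PHUQHJ' cursor=1
After op 3 (home): buf='PHUQHJ' cursor=0
After op 4 (home): buf='PHUQHJ' cursor=0

Answer: 0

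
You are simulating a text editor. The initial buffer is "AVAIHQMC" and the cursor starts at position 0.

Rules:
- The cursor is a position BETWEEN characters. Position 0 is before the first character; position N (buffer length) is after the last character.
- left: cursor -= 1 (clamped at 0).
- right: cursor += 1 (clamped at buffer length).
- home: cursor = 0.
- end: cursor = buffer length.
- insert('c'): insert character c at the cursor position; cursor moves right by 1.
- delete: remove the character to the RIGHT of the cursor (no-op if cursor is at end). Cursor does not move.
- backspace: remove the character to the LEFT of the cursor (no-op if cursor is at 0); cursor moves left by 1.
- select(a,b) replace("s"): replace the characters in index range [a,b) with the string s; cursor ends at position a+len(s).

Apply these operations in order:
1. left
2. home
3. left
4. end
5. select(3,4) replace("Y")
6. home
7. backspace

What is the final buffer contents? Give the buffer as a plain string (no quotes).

Answer: AVAYHQMC

Derivation:
After op 1 (left): buf='AVAIHQMC' cursor=0
After op 2 (home): buf='AVAIHQMC' cursor=0
After op 3 (left): buf='AVAIHQMC' cursor=0
After op 4 (end): buf='AVAIHQMC' cursor=8
After op 5 (select(3,4) replace("Y")): buf='AVAYHQMC' cursor=4
After op 6 (home): buf='AVAYHQMC' cursor=0
After op 7 (backspace): buf='AVAYHQMC' cursor=0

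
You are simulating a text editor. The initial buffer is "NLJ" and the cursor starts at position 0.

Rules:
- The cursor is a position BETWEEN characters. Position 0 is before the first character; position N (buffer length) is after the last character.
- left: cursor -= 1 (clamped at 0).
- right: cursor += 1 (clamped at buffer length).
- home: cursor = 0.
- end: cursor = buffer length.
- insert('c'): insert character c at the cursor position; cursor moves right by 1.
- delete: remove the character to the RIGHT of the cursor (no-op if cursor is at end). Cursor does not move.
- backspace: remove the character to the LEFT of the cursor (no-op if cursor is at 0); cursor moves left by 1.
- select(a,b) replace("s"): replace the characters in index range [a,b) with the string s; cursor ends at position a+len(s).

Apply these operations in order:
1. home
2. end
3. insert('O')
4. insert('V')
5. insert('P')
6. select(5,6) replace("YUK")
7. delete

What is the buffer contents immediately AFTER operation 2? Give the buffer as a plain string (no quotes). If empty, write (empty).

Answer: NLJ

Derivation:
After op 1 (home): buf='NLJ' cursor=0
After op 2 (end): buf='NLJ' cursor=3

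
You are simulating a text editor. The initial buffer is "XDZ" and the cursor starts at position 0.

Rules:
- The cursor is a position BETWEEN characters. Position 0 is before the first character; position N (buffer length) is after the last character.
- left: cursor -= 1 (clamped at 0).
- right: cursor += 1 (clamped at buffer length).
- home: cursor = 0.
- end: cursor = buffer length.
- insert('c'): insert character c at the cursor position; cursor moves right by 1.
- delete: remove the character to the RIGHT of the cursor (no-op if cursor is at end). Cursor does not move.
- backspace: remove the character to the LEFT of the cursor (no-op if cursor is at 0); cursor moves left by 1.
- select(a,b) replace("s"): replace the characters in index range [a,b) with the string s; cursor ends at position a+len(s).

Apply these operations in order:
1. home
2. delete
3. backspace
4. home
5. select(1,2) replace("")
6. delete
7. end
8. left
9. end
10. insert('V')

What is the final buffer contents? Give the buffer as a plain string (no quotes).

After op 1 (home): buf='XDZ' cursor=0
After op 2 (delete): buf='DZ' cursor=0
After op 3 (backspace): buf='DZ' cursor=0
After op 4 (home): buf='DZ' cursor=0
After op 5 (select(1,2) replace("")): buf='D' cursor=1
After op 6 (delete): buf='D' cursor=1
After op 7 (end): buf='D' cursor=1
After op 8 (left): buf='D' cursor=0
After op 9 (end): buf='D' cursor=1
After op 10 (insert('V')): buf='DV' cursor=2

Answer: DV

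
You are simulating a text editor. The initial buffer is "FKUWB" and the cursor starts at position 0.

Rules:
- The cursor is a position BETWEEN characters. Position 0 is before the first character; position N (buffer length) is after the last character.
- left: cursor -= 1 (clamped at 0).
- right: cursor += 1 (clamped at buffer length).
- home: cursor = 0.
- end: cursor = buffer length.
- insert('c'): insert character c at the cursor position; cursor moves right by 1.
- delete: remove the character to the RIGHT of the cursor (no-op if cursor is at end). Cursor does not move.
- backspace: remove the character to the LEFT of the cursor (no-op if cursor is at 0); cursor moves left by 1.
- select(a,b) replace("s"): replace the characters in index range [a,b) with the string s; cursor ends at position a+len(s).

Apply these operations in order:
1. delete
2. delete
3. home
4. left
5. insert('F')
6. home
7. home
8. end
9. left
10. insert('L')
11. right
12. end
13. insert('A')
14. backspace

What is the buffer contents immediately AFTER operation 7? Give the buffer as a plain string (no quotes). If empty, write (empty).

After op 1 (delete): buf='KUWB' cursor=0
After op 2 (delete): buf='UWB' cursor=0
After op 3 (home): buf='UWB' cursor=0
After op 4 (left): buf='UWB' cursor=0
After op 5 (insert('F')): buf='FUWB' cursor=1
After op 6 (home): buf='FUWB' cursor=0
After op 7 (home): buf='FUWB' cursor=0

Answer: FUWB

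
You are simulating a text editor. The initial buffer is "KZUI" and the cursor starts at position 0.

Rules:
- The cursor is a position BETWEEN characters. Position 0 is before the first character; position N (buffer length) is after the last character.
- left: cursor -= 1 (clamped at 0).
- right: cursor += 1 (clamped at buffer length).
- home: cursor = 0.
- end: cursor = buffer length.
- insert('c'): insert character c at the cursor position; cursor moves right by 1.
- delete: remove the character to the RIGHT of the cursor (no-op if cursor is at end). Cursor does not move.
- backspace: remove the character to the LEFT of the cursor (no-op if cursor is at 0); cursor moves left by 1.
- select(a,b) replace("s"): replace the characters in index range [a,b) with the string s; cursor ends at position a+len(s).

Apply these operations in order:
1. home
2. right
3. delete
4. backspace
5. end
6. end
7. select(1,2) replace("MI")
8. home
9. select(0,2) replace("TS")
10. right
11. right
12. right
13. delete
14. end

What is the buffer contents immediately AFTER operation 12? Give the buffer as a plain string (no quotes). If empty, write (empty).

Answer: TSI

Derivation:
After op 1 (home): buf='KZUI' cursor=0
After op 2 (right): buf='KZUI' cursor=1
After op 3 (delete): buf='KUI' cursor=1
After op 4 (backspace): buf='UI' cursor=0
After op 5 (end): buf='UI' cursor=2
After op 6 (end): buf='UI' cursor=2
After op 7 (select(1,2) replace("MI")): buf='UMI' cursor=3
After op 8 (home): buf='UMI' cursor=0
After op 9 (select(0,2) replace("TS")): buf='TSI' cursor=2
After op 10 (right): buf='TSI' cursor=3
After op 11 (right): buf='TSI' cursor=3
After op 12 (right): buf='TSI' cursor=3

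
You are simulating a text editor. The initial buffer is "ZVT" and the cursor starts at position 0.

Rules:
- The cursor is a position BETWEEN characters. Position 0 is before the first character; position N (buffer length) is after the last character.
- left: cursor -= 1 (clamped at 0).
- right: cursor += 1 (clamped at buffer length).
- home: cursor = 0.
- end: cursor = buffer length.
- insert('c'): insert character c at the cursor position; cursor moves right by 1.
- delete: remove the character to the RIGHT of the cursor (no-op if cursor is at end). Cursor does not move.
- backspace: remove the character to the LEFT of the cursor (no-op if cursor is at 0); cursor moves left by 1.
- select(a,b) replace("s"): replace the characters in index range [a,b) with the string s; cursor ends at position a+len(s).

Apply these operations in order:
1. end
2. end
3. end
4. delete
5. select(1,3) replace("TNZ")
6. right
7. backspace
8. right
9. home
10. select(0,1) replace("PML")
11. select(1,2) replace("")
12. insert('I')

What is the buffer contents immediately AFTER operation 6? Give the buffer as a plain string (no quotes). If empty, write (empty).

After op 1 (end): buf='ZVT' cursor=3
After op 2 (end): buf='ZVT' cursor=3
After op 3 (end): buf='ZVT' cursor=3
After op 4 (delete): buf='ZVT' cursor=3
After op 5 (select(1,3) replace("TNZ")): buf='ZTNZ' cursor=4
After op 6 (right): buf='ZTNZ' cursor=4

Answer: ZTNZ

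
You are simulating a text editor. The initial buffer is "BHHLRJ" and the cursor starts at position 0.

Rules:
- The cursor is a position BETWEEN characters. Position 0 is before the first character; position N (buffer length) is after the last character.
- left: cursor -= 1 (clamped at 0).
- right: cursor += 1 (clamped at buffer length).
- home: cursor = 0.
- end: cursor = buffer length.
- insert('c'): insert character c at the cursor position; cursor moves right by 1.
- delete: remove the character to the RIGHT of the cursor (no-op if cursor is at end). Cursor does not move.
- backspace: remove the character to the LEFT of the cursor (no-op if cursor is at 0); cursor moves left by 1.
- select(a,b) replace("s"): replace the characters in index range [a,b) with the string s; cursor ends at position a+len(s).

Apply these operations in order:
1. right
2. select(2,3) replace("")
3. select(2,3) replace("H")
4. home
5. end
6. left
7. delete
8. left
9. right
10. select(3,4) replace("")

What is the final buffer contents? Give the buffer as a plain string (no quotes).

Answer: BHH

Derivation:
After op 1 (right): buf='BHHLRJ' cursor=1
After op 2 (select(2,3) replace("")): buf='BHLRJ' cursor=2
After op 3 (select(2,3) replace("H")): buf='BHHRJ' cursor=3
After op 4 (home): buf='BHHRJ' cursor=0
After op 5 (end): buf='BHHRJ' cursor=5
After op 6 (left): buf='BHHRJ' cursor=4
After op 7 (delete): buf='BHHR' cursor=4
After op 8 (left): buf='BHHR' cursor=3
After op 9 (right): buf='BHHR' cursor=4
After op 10 (select(3,4) replace("")): buf='BHH' cursor=3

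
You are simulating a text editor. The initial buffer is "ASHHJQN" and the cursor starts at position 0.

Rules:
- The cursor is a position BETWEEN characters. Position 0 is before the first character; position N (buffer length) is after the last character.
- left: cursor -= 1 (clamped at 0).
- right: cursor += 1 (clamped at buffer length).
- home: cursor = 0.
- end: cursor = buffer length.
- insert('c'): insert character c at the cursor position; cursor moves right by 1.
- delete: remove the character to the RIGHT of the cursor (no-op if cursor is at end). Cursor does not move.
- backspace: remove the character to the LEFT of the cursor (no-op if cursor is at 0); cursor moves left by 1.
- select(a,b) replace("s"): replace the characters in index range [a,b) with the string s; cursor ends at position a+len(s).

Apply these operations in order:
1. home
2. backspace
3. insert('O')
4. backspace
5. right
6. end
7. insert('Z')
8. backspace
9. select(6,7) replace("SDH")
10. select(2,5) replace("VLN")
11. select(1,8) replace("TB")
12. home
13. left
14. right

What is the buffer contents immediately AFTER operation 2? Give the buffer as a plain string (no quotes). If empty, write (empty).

Answer: ASHHJQN

Derivation:
After op 1 (home): buf='ASHHJQN' cursor=0
After op 2 (backspace): buf='ASHHJQN' cursor=0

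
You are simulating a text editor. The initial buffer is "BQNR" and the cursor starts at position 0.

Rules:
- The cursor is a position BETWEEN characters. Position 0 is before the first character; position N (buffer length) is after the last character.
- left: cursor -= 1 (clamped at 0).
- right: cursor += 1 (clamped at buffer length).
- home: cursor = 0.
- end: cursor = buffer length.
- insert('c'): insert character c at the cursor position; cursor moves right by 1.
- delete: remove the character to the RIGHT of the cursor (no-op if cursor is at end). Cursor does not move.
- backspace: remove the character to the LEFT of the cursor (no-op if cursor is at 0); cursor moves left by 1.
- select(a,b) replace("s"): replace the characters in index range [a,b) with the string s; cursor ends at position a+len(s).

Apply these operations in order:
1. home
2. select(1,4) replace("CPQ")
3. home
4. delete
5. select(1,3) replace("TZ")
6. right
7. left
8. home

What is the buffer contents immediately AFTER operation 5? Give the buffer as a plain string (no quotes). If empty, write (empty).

After op 1 (home): buf='BQNR' cursor=0
After op 2 (select(1,4) replace("CPQ")): buf='BCPQ' cursor=4
After op 3 (home): buf='BCPQ' cursor=0
After op 4 (delete): buf='CPQ' cursor=0
After op 5 (select(1,3) replace("TZ")): buf='CTZ' cursor=3

Answer: CTZ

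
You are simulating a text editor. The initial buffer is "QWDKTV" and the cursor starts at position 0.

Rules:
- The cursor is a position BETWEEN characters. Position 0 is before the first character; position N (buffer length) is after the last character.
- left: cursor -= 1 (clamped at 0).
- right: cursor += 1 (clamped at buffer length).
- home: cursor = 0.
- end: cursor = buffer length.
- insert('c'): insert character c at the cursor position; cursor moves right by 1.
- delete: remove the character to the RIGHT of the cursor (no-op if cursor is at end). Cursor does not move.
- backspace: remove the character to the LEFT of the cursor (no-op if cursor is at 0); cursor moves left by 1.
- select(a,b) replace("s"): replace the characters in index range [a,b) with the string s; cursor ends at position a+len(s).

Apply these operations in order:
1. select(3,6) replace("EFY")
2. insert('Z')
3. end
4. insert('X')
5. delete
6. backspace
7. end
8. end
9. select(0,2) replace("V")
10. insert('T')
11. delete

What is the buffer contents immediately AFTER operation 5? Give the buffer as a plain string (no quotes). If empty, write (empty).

After op 1 (select(3,6) replace("EFY")): buf='QWDEFY' cursor=6
After op 2 (insert('Z')): buf='QWDEFYZ' cursor=7
After op 3 (end): buf='QWDEFYZ' cursor=7
After op 4 (insert('X')): buf='QWDEFYZX' cursor=8
After op 5 (delete): buf='QWDEFYZX' cursor=8

Answer: QWDEFYZX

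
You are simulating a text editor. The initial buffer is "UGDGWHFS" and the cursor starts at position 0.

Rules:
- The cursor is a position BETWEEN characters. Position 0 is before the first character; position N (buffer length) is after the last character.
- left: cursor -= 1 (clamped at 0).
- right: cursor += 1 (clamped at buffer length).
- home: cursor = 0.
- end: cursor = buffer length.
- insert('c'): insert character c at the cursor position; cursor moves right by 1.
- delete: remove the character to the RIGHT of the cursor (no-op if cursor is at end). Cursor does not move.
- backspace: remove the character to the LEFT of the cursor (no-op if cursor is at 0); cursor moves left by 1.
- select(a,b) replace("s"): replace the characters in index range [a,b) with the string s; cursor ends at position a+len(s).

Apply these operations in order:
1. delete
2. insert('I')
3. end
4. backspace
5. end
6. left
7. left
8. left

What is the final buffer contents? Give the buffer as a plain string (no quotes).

Answer: IGDGWHF

Derivation:
After op 1 (delete): buf='GDGWHFS' cursor=0
After op 2 (insert('I')): buf='IGDGWHFS' cursor=1
After op 3 (end): buf='IGDGWHFS' cursor=8
After op 4 (backspace): buf='IGDGWHF' cursor=7
After op 5 (end): buf='IGDGWHF' cursor=7
After op 6 (left): buf='IGDGWHF' cursor=6
After op 7 (left): buf='IGDGWHF' cursor=5
After op 8 (left): buf='IGDGWHF' cursor=4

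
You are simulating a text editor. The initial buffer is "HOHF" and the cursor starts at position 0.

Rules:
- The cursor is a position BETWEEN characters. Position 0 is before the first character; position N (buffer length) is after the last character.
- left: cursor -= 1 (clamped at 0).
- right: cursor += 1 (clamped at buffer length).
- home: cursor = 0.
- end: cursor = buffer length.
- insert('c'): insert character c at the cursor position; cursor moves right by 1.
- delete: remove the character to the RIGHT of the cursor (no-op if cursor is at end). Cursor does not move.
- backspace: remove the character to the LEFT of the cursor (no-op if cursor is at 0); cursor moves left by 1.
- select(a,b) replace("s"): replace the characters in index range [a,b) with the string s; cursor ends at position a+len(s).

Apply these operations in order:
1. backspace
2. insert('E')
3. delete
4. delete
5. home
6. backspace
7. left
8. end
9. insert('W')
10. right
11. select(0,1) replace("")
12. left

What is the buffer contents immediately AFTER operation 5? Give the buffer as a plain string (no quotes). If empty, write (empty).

Answer: EHF

Derivation:
After op 1 (backspace): buf='HOHF' cursor=0
After op 2 (insert('E')): buf='EHOHF' cursor=1
After op 3 (delete): buf='EOHF' cursor=1
After op 4 (delete): buf='EHF' cursor=1
After op 5 (home): buf='EHF' cursor=0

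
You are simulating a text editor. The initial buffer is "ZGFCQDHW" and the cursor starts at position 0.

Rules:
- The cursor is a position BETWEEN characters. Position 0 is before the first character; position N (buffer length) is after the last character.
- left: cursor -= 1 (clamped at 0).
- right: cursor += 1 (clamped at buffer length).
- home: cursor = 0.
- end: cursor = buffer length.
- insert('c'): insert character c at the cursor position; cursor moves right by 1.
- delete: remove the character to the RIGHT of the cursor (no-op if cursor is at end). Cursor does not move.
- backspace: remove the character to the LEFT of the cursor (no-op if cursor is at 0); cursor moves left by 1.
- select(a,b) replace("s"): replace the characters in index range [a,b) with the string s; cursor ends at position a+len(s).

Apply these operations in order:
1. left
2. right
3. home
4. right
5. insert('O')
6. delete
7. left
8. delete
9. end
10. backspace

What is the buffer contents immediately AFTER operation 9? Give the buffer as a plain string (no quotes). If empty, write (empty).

After op 1 (left): buf='ZGFCQDHW' cursor=0
After op 2 (right): buf='ZGFCQDHW' cursor=1
After op 3 (home): buf='ZGFCQDHW' cursor=0
After op 4 (right): buf='ZGFCQDHW' cursor=1
After op 5 (insert('O')): buf='ZOGFCQDHW' cursor=2
After op 6 (delete): buf='ZOFCQDHW' cursor=2
After op 7 (left): buf='ZOFCQDHW' cursor=1
After op 8 (delete): buf='ZFCQDHW' cursor=1
After op 9 (end): buf='ZFCQDHW' cursor=7

Answer: ZFCQDHW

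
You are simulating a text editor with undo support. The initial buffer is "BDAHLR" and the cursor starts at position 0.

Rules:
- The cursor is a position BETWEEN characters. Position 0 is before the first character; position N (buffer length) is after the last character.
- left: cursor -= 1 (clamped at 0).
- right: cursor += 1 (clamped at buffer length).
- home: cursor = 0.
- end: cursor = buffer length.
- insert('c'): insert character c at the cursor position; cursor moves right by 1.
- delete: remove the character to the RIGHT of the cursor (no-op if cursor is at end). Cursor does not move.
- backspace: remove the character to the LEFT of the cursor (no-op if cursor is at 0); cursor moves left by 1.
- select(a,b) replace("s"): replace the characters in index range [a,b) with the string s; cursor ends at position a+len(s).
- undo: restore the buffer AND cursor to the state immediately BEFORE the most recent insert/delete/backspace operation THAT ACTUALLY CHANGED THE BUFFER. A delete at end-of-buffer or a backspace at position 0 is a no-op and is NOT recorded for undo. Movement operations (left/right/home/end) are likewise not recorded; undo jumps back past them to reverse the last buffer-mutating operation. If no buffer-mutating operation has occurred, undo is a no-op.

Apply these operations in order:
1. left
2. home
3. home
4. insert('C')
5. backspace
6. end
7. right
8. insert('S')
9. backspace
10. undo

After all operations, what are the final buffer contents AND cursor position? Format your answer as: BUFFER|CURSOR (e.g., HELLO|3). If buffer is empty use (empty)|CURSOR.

After op 1 (left): buf='BDAHLR' cursor=0
After op 2 (home): buf='BDAHLR' cursor=0
After op 3 (home): buf='BDAHLR' cursor=0
After op 4 (insert('C')): buf='CBDAHLR' cursor=1
After op 5 (backspace): buf='BDAHLR' cursor=0
After op 6 (end): buf='BDAHLR' cursor=6
After op 7 (right): buf='BDAHLR' cursor=6
After op 8 (insert('S')): buf='BDAHLRS' cursor=7
After op 9 (backspace): buf='BDAHLR' cursor=6
After op 10 (undo): buf='BDAHLRS' cursor=7

Answer: BDAHLRS|7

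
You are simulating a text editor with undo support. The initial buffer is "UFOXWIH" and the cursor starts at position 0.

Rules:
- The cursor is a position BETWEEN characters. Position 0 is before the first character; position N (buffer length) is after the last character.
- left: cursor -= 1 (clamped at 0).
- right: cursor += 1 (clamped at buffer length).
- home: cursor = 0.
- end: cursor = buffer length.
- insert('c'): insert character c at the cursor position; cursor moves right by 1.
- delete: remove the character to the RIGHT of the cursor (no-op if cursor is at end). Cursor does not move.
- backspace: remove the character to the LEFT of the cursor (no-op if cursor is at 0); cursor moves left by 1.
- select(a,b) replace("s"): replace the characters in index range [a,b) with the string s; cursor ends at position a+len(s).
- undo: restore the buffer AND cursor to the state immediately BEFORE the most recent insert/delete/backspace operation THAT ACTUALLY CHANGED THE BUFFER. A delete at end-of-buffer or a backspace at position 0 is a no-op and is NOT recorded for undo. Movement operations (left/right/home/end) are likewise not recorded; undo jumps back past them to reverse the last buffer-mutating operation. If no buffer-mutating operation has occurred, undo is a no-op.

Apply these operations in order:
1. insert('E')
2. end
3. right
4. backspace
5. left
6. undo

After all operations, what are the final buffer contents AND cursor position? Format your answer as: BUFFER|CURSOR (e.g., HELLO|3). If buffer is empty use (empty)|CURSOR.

After op 1 (insert('E')): buf='EUFOXWIH' cursor=1
After op 2 (end): buf='EUFOXWIH' cursor=8
After op 3 (right): buf='EUFOXWIH' cursor=8
After op 4 (backspace): buf='EUFOXWI' cursor=7
After op 5 (left): buf='EUFOXWI' cursor=6
After op 6 (undo): buf='EUFOXWIH' cursor=8

Answer: EUFOXWIH|8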